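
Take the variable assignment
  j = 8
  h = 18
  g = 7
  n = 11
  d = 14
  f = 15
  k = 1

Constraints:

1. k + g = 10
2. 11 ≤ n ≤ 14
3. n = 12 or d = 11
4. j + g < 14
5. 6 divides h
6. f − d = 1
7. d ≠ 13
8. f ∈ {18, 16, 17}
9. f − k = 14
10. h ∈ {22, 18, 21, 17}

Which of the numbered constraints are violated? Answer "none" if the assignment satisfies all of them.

1. k + g = 1 + 7 = 8, not 10 — violated.
2. n = 11 lies in [11, 14] — satisfied.
3. n = 11 ≠ 12 and d = 14 ≠ 11; both disjuncts false — violated.
4. j + g = 8 + 7 = 15; 15 ≥ 14, bound 14 not met — violated.
5. 18 / 6 = 3, so 6 divides 18 — satisfied.
6. f − d = 15 − 14 = 1 — satisfied.
7. d = 14, and 14 ≠ 13 — satisfied.
8. f = 15 is not in {18, 16, 17} — violated.
9. f − k = 15 − 1 = 14 — satisfied.
10. h = 18 is in {22, 18, 21, 17} — satisfied.

Constraints 1, 3, 4, and 8 are violated.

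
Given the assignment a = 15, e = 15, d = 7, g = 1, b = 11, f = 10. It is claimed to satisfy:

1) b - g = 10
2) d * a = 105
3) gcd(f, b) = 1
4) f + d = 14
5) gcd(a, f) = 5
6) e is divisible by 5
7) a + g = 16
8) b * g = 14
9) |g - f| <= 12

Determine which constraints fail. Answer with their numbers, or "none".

1) b - g = 11 - 1 = 10  ✔
2) d * a = 7 * 15 = 105  ✔
3) gcd(10, 11) = 1  ✔
4) f + d = 10 + 7 = 17, not 14  ✘
5) gcd(15, 10) = 5  ✔
6) 15 / 5 = 3, so 5 divides 15  ✔
7) a + g = 15 + 1 = 16  ✔
8) b * g = 11 * 1 = 11, not 14  ✘
9) |1 - 10| = 9; 9 ≤ 12  ✔

The assignment fails constraints 4 and 8.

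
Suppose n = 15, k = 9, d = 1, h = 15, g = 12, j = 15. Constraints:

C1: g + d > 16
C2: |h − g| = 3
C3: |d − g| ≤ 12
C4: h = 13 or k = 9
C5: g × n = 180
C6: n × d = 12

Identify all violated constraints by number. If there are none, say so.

C1: g + d = 12 + 1 = 13; 13 ≤ 16, bound 16 not met — violated.
C2: |15 − 12| = 3 — OK.
C3: |1 − 12| = 11; 11 ≤ 12 — OK.
C4: h = 15 ≠ 13, but k = 9 = 9 (second disjunct) — OK.
C5: g × n = 12 × 15 = 180 — OK.
C6: n × d = 15 × 1 = 15, not 12 — violated.

Constraints 1, 6 are violated.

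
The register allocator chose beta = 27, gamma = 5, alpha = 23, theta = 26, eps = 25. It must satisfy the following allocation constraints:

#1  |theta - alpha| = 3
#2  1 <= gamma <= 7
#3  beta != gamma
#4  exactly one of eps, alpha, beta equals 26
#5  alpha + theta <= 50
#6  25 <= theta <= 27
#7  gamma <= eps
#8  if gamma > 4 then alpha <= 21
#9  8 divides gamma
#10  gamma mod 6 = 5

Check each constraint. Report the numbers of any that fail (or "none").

#1 |26 - 23| = 3  OK
#2 gamma = 5 lies in [1, 7]  OK
#3 beta = 27, gamma = 5; distinct  OK
#4 eps=25, alpha=23, beta=27; 0 of them equal 26, not exactly one  FAIL
#5 alpha + theta = 23 + 26 = 49; 49 ≤ 50  OK
#6 theta = 26 lies in [25, 27]  OK
#7 gamma = 5, eps = 25; 5 ≤ 25  OK
#8 gamma = 5 > 4, so we need alpha ≤ 21; but alpha = 23 > 21  FAIL
#9 5 = 8*0 + 5, so 8 does not divide 5  FAIL
#10 5 mod 6 = 5  OK

Constraints 4, 8, and 9 are violated.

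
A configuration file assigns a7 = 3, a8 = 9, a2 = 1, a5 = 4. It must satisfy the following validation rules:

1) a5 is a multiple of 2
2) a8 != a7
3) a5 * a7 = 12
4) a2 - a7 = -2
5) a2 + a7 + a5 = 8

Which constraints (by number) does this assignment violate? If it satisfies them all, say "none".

1) 4 / 2 = 2, so 2 divides 4 — OK.
2) a8 = 9, a7 = 3; distinct — OK.
3) a5 * a7 = 4 * 3 = 12 — OK.
4) a2 - a7 = 1 - 3 = -2 — OK.
5) a2 + a7 + a5 = 1 + 3 + 4 = 8 — OK.

No violations.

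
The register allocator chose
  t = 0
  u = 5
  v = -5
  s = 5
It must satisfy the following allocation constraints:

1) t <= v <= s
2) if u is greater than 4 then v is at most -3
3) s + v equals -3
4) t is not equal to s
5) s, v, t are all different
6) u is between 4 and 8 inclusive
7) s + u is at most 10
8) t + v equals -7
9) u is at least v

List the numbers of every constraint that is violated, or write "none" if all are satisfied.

The assignment fails constraints 1, 3, and 8.

1) values 0, -5, 5; t = 0 is not <= v = -5 — does not hold.
2) u = 5 > 4, so we need v ≤ -3; v = -5 ≤ -3 — holds.
3) s + v = 5 + (-5) = 0, not -3 — does not hold.
4) t = 0, s = 5; distinct — holds.
5) values 5, -5, 0 are pairwise distinct — holds.
6) u = 5 lies in [4, 8] — holds.
7) s + u = 5 + 5 = 10; 10 ≤ 10 — holds.
8) t + v = 0 + (-5) = -5, not -7 — does not hold.
9) u = 5, v = -5; 5 ≥ -5 — holds.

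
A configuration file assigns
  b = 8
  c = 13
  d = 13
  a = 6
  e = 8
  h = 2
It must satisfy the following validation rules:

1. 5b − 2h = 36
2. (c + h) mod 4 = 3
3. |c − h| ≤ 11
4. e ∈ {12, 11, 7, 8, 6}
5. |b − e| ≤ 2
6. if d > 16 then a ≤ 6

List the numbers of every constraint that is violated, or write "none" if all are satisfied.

1. 5b − 2h = 5(8) − 2(2) = 36  OK
2. c + h = 15; 15 mod 4 = 3  OK
3. |13 − 2| = 11; 11 ≤ 11  OK
4. e = 8 is in {12, 11, 7, 8, 6}  OK
5. |8 − 8| = 0; 0 ≤ 2  OK
6. d = 13, not > 16; antecedent false, conditional vacuously true  OK

Yes — all constraints hold.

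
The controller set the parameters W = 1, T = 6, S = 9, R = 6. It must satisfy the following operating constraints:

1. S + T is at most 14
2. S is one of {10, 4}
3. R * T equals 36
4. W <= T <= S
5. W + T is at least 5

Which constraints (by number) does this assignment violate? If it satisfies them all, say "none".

Constraints 1, 2 are violated.

1. S + T = 9 + 6 = 15; 15 > 14, bound 14 not met — does not hold.
2. S = 9 is not in {10, 4} — does not hold.
3. R * T = 6 * 6 = 36 — holds.
4. values 1 <= 6 <= 9 — holds.
5. W + T = 1 + 6 = 7; 7 ≥ 5 — holds.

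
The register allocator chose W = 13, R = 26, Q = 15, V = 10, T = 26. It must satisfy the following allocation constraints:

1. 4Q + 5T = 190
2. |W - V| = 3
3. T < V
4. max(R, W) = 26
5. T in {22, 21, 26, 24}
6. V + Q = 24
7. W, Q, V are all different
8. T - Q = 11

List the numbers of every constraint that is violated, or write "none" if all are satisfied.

1. 4Q + 5T = 4(15) + 5(26) = 190  yes
2. |13 - 10| = 3  yes
3. T = 26, V = 10; 26 ≥ 10 (want <)  no
4. max(26, 13) = 26  yes
5. T = 26 is in {22, 21, 26, 24}  yes
6. V + Q = 10 + 15 = 25, not 24  no
7. values 13, 15, 10 are pairwise distinct  yes
8. T - Q = 26 - 15 = 11  yes

Constraints 3 and 6 are violated.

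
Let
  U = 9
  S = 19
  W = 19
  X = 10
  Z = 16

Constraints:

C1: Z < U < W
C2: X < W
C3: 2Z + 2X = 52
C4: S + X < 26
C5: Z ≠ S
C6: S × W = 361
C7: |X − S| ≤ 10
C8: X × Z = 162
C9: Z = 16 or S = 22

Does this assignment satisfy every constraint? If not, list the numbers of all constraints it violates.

Constraints 1, 4, 8 are violated.

C1: values 16, 9, 19; Z = 16 is not < U = 9  ✘
C2: X = 10, W = 19; 10 < 19  ✔
C3: 2Z + 2X = 2(16) + 2(10) = 52  ✔
C4: S + X = 19 + 10 = 29; 29 ≥ 26, bound 26 not met  ✘
C5: Z = 16, S = 19; distinct  ✔
C6: S × W = 19 × 19 = 361  ✔
C7: |10 − 19| = 9; 9 ≤ 10  ✔
C8: X × Z = 10 × 16 = 160, not 162  ✘
C9: Z = 16 = 16 (first disjunct)  ✔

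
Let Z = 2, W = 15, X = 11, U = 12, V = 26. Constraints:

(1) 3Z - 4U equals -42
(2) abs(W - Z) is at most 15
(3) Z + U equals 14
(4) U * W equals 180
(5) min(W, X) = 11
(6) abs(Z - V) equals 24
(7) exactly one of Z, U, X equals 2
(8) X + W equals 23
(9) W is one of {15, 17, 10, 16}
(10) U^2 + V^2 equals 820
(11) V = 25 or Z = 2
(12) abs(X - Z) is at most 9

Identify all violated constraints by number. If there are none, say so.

Violated: 8.

(1) 3Z - 4U = 3(2) - 4(12) = -42  holds
(2) abs(15 - 2) = 13; 13 ≤ 15  holds
(3) Z + U = 2 + 12 = 14  holds
(4) U * W = 12 * 15 = 180  holds
(5) min(15, 11) = 11  holds
(6) abs(2 - 26) = 24  holds
(7) Z=2, U=12, X=11; 1 of them equals 2  holds
(8) X + W = 11 + 15 = 26, not 23  fails
(9) W = 15 is in {15, 17, 10, 16}  holds
(10) U^2 + V^2 = 12^2 + 26^2 = 144 + 676 = 820  holds
(11) V = 26 ≠ 25, but Z = 2 = 2 (second disjunct)  holds
(12) abs(11 - 2) = 9; 9 ≤ 9  holds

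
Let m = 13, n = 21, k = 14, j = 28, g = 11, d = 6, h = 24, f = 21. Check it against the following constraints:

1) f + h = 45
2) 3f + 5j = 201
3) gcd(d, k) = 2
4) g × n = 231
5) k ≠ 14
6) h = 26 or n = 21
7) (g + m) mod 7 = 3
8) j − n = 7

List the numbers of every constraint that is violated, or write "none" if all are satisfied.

Constraints 2 and 5 are violated.

1) f + h = 21 + 24 = 45  true
2) 3f + 5j = 3(21) + 5(28) = 203, not 201  false
3) gcd(6, 14) = 2  true
4) g × n = 11 × 21 = 231  true
5) k = 14, but 14 is required to differ  false
6) h = 24 ≠ 26, but n = 21 = 21 (second disjunct)  true
7) g + m = 24; 24 mod 7 = 3  true
8) j − n = 28 − 21 = 7  true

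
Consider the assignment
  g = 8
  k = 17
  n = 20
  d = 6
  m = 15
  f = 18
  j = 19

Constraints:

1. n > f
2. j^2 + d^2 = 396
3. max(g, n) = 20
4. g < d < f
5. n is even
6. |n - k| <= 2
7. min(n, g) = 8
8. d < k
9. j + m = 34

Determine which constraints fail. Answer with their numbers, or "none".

Constraints 2, 4, and 6 do not hold.

1. n = 20, f = 18; 20 > 18  ✓
2. j^2 + d^2 = 19^2 + 6^2 = 361 + 36 = 397, not 396  ✗
3. max(8, 20) = 20  ✓
4. values 8, 6, 18; g = 8 is not < d = 6  ✗
5. n = 20 is even  ✓
6. |20 - 17| = 3; 3 > 2, exceeds bound 2  ✗
7. min(20, 8) = 8  ✓
8. d = 6, k = 17; 6 < 17  ✓
9. j + m = 19 + 15 = 34  ✓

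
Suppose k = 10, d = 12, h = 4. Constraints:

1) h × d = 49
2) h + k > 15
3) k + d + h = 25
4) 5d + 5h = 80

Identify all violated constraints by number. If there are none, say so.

The assignment fails constraints 1, 2, and 3.

1) h × d = 4 × 12 = 48, not 49  FAIL
2) h + k = 4 + 10 = 14; 14 ≤ 15, bound 15 not met  FAIL
3) k + d + h = 10 + 12 + 4 = 26, not 25  FAIL
4) 5d + 5h = 5(12) + 5(4) = 80  OK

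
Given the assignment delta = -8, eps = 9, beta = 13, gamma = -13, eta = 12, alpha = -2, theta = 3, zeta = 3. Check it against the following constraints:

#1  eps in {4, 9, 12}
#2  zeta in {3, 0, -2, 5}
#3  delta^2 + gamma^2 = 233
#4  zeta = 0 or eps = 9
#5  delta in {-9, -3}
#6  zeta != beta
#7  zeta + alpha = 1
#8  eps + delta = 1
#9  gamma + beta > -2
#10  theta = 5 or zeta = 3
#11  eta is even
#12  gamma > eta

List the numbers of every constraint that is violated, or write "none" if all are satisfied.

#1 eps = 9 is in {4, 9, 12}  true
#2 zeta = 3 is in {3, 0, -2, 5}  true
#3 delta^2 + gamma^2 = (-8)^2 + (-13)^2 = 64 + 169 = 233  true
#4 zeta = 3 ≠ 0, but eps = 9 = 9 (second disjunct)  true
#5 delta = -8 is not in {-9, -3}  false
#6 zeta = 3, beta = 13; distinct  true
#7 zeta + alpha = 3 + (-2) = 1  true
#8 eps + delta = 9 + (-8) = 1  true
#9 gamma + beta = -13 + 13 = 0; 0 > -2  true
#10 theta = 3 ≠ 5, but zeta = 3 = 3 (second disjunct)  true
#11 eta = 12 is even  true
#12 gamma = -13, eta = 12; -13 ≤ 12 (want >)  false

Violated: 5, 12.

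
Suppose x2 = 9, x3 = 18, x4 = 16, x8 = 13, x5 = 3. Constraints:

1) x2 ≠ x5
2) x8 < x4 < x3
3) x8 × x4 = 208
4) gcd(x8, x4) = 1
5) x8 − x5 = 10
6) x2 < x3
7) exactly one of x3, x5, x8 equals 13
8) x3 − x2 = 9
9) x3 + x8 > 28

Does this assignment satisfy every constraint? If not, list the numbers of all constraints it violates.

1) x2 = 9, x5 = 3; distinct  OK
2) values 13 < 16 < 18  OK
3) x8 × x4 = 13 × 16 = 208  OK
4) gcd(13, 16) = 1  OK
5) x8 − x5 = 13 − 3 = 10  OK
6) x2 = 9, x3 = 18; 9 < 18  OK
7) x3=18, x5=3, x8=13; 1 of them equals 13  OK
8) x3 − x2 = 18 − 9 = 9  OK
9) x3 + x8 = 18 + 13 = 31; 31 > 28  OK

Yes — all constraints hold.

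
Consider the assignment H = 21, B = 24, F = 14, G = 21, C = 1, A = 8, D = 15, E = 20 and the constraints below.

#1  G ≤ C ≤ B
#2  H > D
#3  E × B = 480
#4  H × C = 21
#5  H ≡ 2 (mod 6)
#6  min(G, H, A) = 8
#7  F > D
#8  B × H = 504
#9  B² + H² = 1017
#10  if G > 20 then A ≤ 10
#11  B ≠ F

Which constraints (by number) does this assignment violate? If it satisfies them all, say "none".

#1 values 21, 1, 24; G = 21 is not ≤ C = 1 — violated.
#2 H = 21, D = 15; 21 > 15 — OK.
#3 E × B = 20 × 24 = 480 — OK.
#4 H × C = 21 × 1 = 21 — OK.
#5 21 mod 6 = 3, not 2 — violated.
#6 min(21, 21, 8) = 8 — OK.
#7 F = 14, D = 15; 14 ≤ 15 (want >) — violated.
#8 B × H = 24 × 21 = 504 — OK.
#9 B² + H² = 24² + 21² = 576 + 441 = 1017 — OK.
#10 G = 21 > 20, so we need A ≤ 10; A = 8 ≤ 10 — OK.
#11 B = 24, F = 14; distinct — OK.

Violated: 1, 5, and 7.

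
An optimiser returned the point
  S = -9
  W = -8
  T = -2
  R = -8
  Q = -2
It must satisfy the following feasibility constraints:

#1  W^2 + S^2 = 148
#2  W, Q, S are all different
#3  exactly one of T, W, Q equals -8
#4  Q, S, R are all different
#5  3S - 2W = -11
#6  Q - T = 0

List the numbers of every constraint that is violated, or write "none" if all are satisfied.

Constraint 1 does not hold.

#1 W^2 + S^2 = (-8)^2 + (-9)^2 = 64 + 81 = 145, not 148  no
#2 values -8, -2, -9 are pairwise distinct  yes
#3 T=-2, W=-8, Q=-2; 1 of them equals -8  yes
#4 values -2, -9, -8 are pairwise distinct  yes
#5 3S - 2W = 3(-9) - 2(-8) = -11  yes
#6 Q - T = -2 - (-2) = 0  yes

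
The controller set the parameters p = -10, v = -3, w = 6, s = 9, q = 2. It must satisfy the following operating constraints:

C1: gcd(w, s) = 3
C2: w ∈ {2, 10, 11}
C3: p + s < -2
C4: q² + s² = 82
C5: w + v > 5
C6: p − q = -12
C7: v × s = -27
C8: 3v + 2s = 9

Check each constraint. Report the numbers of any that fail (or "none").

C1: gcd(6, 9) = 3 — holds.
C2: w = 6 is not in {2, 10, 11} — fails.
C3: p + s = -10 + 9 = -1; -1 ≥ -2, bound -2 not met — fails.
C4: q² + s² = 2² + 9² = 4 + 81 = 85, not 82 — fails.
C5: w + v = 6 + (-3) = 3; 3 ≤ 5, bound 5 not met — fails.
C6: p − q = -10 − 2 = -12 — holds.
C7: v × s = -3 × 9 = -27 — holds.
C8: 3v + 2s = 3(-3) + 2(9) = 9 — holds.

Violated: 2, 3, 4, and 5.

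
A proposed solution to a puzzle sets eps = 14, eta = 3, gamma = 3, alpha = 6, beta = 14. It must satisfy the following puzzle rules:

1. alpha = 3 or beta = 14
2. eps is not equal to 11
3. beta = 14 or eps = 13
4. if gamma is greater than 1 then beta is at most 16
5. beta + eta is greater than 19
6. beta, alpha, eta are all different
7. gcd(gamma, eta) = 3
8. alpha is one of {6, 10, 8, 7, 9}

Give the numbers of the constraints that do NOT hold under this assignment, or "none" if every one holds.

1. alpha = 6 ≠ 3, but beta = 14 = 14 (second disjunct)  holds
2. eps = 14, and 14 ≠ 11  holds
3. beta = 14 = 14 (first disjunct)  holds
4. gamma = 3 > 1, so we need beta ≤ 16; beta = 14 ≤ 16  holds
5. beta + eta = 14 + 3 = 17; 17 ≤ 19, bound 19 not met  fails
6. values 14, 6, 3 are pairwise distinct  holds
7. gcd(3, 3) = 3  holds
8. alpha = 6 is in {6, 10, 8, 7, 9}  holds

Constraint 5 is violated.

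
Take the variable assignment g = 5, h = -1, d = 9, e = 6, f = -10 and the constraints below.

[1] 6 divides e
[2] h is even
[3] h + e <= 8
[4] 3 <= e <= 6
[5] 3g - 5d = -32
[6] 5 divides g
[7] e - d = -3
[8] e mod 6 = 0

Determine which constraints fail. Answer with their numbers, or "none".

[1] 6 / 6 = 1, so 6 divides 6  true
[2] h = -1 is odd  false
[3] h + e = -1 + 6 = 5; 5 ≤ 8  true
[4] e = 6 lies in [3, 6]  true
[5] 3g - 5d = 3(5) - 5(9) = -30, not -32  false
[6] 5 / 5 = 1, so 5 divides 5  true
[7] e - d = 6 - 9 = -3  true
[8] 6 mod 6 = 0  true

Constraints 2 and 5 do not hold.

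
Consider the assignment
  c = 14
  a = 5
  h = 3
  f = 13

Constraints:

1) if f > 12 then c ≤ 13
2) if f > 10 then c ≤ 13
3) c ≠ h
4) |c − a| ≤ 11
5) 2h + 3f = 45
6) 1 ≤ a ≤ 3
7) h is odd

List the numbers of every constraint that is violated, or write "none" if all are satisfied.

No — constraints 1, 2, and 6 are not satisfied.

1) f = 13 > 12, so we need c ≤ 13; but c = 14 > 13  fails
2) f = 13 > 10, so we need c ≤ 13; but c = 14 > 13  fails
3) c = 14, h = 3; distinct  holds
4) |14 − 5| = 9; 9 ≤ 11  holds
5) 2h + 3f = 2(3) + 3(13) = 45  holds
6) a = 5 is outside [1, 3]  fails
7) h = 3 is odd  holds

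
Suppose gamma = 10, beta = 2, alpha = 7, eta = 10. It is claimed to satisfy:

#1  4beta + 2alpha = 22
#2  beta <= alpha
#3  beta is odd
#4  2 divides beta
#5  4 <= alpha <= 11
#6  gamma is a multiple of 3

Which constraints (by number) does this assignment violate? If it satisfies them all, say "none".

Constraints 3 and 6 are violated.

#1 4beta + 2alpha = 4(2) + 2(7) = 22 — satisfied.
#2 beta = 2, alpha = 7; 2 ≤ 7 — satisfied.
#3 beta = 2 is even — violated.
#4 2 / 2 = 1, so 2 divides 2 — satisfied.
#5 alpha = 7 lies in [4, 11] — satisfied.
#6 10 = 3*3 + 1, so 3 does not divide 10 — violated.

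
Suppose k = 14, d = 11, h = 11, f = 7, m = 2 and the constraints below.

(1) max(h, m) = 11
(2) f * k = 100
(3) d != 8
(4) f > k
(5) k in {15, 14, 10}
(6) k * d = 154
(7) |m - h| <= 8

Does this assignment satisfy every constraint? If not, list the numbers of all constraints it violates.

(1) max(11, 2) = 11 — holds.
(2) f * k = 7 * 14 = 98, not 100 — does not hold.
(3) d = 11, and 11 ≠ 8 — holds.
(4) f = 7, k = 14; 7 ≤ 14 (want >) — does not hold.
(5) k = 14 is in {15, 14, 10} — holds.
(6) k * d = 14 * 11 = 154 — holds.
(7) |2 - 11| = 9; 9 > 8, exceeds bound 8 — does not hold.

Constraints 2, 4, and 7 do not hold.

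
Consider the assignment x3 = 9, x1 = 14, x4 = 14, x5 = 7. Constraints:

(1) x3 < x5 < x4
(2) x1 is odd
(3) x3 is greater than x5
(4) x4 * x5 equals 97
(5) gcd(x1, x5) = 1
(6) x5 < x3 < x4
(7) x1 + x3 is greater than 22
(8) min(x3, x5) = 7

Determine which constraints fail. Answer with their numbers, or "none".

(1) values 9, 7, 14; x3 = 9 is not < x5 = 7 — violated.
(2) x1 = 14 is even — violated.
(3) x3 = 9, x5 = 7; 9 > 7 — OK.
(4) x4 * x5 = 14 * 7 = 98, not 97 — violated.
(5) gcd(14, 7) = 7, not 1 — violated.
(6) values 7 < 9 < 14 — OK.
(7) x1 + x3 = 14 + 9 = 23; 23 > 22 — OK.
(8) min(9, 7) = 7 — OK.

Constraints 1, 2, 4, and 5 are violated.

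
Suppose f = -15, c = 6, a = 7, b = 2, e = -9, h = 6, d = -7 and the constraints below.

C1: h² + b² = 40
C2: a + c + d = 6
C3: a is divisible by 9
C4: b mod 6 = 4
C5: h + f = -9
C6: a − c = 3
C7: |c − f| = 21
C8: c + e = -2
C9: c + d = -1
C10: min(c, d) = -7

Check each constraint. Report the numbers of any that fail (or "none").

C1: h² + b² = 6² + 2² = 36 + 4 = 40  ✓
C2: a + c + d = 7 + 6 + (-7) = 6  ✓
C3: 7 = 9×0 + 7, so 9 does not divide 7  ✗
C4: 2 mod 6 = 2, not 4  ✗
C5: h + f = 6 + (-15) = -9  ✓
C6: a − c = 7 − 6 = 1, not 3  ✗
C7: |6 − (-15)| = 21  ✓
C8: c + e = 6 + (-9) = -3, not -2  ✗
C9: c + d = 6 + (-7) = -1  ✓
C10: min(6, -7) = -7  ✓

Constraints 3, 4, 6, 8 do not hold.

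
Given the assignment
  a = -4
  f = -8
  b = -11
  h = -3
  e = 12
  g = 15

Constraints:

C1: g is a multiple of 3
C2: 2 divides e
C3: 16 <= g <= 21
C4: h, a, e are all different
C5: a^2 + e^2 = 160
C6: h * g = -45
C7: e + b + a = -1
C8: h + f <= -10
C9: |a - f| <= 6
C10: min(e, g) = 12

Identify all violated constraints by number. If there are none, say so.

Constraints 3, 7 are violated.

C1: 15 / 3 = 5, so 3 divides 15  ✓
C2: 12 / 2 = 6, so 2 divides 12  ✓
C3: g = 15 is outside [16, 21]  ✗
C4: values -3, -4, 12 are pairwise distinct  ✓
C5: a^2 + e^2 = (-4)^2 + 12^2 = 16 + 144 = 160  ✓
C6: h * g = -3 * 15 = -45  ✓
C7: e + b + a = 12 + (-11) + (-4) = -3, not -1  ✗
C8: h + f = -3 + (-8) = -11; -11 ≤ -10  ✓
C9: |-4 - (-8)| = 4; 4 ≤ 6  ✓
C10: min(12, 15) = 12  ✓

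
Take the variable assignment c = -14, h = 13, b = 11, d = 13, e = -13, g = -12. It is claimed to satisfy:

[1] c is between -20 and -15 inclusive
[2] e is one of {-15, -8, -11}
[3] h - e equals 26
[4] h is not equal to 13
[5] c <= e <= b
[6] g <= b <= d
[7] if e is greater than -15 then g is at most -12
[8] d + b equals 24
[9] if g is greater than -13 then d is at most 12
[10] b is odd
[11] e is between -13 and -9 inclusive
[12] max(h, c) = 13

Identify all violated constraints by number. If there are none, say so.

[1] c = -14 is outside [-20, -15] — fails.
[2] e = -13 is not in {-15, -8, -11} — fails.
[3] h - e = 13 - (-13) = 26 — holds.
[4] h = 13, but 13 is required to differ — fails.
[5] values -14 <= -13 <= 11 — holds.
[6] values -12 <= 11 <= 13 — holds.
[7] e = -13 > -15, so we need g ≤ -12; g = -12 ≤ -12 — holds.
[8] d + b = 13 + 11 = 24 — holds.
[9] g = -12 > -13, so we need d ≤ 12; but d = 13 > 12 — fails.
[10] b = 11 is odd — holds.
[11] e = -13 lies in [-13, -9] — holds.
[12] max(13, -14) = 13 — holds.

Constraints 1, 2, 4, and 9 do not hold.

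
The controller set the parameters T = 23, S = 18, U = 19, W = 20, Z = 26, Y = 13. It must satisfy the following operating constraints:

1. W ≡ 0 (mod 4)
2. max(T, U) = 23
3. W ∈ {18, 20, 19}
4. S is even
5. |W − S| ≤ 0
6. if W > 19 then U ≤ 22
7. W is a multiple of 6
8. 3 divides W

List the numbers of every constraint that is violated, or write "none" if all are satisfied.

1. 20 mod 4 = 0 — holds.
2. max(23, 19) = 23 — holds.
3. W = 20 is in {18, 20, 19} — holds.
4. S = 18 is even — holds.
5. |20 − 18| = 2; 2 > 0, exceeds bound 0 — fails.
6. W = 20 > 19, so we need U ≤ 22; U = 19 ≤ 22 — holds.
7. 20 = 6×3 + 2, so 6 does not divide 20 — fails.
8. 20 = 3×6 + 2, so 3 does not divide 20 — fails.

Violated: 5, 7, and 8.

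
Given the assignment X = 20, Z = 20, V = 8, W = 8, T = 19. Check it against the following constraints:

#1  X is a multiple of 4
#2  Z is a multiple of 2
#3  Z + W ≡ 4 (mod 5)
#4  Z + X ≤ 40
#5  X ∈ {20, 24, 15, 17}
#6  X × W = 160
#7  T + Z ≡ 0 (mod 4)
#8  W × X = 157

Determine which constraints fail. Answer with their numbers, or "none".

The assignment fails constraints 3, 7, 8.

#1 20 / 4 = 5, so 4 divides 20 — OK.
#2 20 / 2 = 10, so 2 divides 20 — OK.
#3 Z + W = 28; 28 mod 5 = 3, not 4 — violated.
#4 Z + X = 20 + 20 = 40; 40 ≤ 40 — OK.
#5 X = 20 is in {20, 24, 15, 17} — OK.
#6 X × W = 20 × 8 = 160 — OK.
#7 T + Z = 39; 39 mod 4 = 3, not 0 — violated.
#8 W × X = 8 × 20 = 160, not 157 — violated.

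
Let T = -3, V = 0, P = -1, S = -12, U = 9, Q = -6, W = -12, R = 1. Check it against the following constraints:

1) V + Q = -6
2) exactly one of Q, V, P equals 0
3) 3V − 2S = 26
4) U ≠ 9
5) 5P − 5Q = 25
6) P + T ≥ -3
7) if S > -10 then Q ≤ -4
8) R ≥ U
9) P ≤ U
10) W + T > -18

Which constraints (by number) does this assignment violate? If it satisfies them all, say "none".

No — constraints 3, 4, 6, 8 are not satisfied.

1) V + Q = 0 + (-6) = -6  true
2) Q=-6, V=0, P=-1; 1 of them equals 0  true
3) 3V − 2S = 3(0) − 2(-12) = 24, not 26  false
4) U = 9, but 9 is required to differ  false
5) 5P − 5Q = 5(-1) − 5(-6) = 25  true
6) P + T = -1 + (-3) = -4; -4 < -3, bound -3 not met  false
7) S = -12, not > -10; antecedent false, conditional vacuously true  true
8) R = 1, U = 9; 1 < 9 (want ≥)  false
9) P = -1, U = 9; -1 ≤ 9  true
10) W + T = -12 + (-3) = -15; -15 > -18  true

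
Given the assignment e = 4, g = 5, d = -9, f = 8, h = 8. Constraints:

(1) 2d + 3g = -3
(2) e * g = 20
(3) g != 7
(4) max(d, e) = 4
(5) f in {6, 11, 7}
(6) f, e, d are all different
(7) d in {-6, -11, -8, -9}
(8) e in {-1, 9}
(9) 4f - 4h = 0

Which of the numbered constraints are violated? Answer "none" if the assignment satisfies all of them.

(1) 2d + 3g = 2(-9) + 3(5) = -3  yes
(2) e * g = 4 * 5 = 20  yes
(3) g = 5, and 5 ≠ 7  yes
(4) max(-9, 4) = 4  yes
(5) f = 8 is not in {6, 11, 7}  no
(6) values 8, 4, -9 are pairwise distinct  yes
(7) d = -9 is in {-6, -11, -8, -9}  yes
(8) e = 4 is not in {-1, 9}  no
(9) 4f - 4h = 4(8) - 4(8) = 0  yes

No — constraints 5 and 8 are not satisfied.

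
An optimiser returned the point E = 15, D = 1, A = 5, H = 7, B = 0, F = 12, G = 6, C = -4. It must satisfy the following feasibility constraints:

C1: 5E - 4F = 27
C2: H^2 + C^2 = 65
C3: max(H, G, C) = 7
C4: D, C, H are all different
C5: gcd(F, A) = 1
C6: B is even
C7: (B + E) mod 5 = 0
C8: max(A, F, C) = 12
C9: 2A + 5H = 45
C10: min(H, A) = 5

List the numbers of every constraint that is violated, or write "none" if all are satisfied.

The assignment satisfies every constraint.

C1: 5E - 4F = 5(15) - 4(12) = 27  OK
C2: H^2 + C^2 = 7^2 + (-4)^2 = 49 + 16 = 65  OK
C3: max(7, 6, -4) = 7  OK
C4: values 1, -4, 7 are pairwise distinct  OK
C5: gcd(12, 5) = 1  OK
C6: B = 0 is even  OK
C7: B + E = 15; 15 mod 5 = 0  OK
C8: max(5, 12, -4) = 12  OK
C9: 2A + 5H = 2(5) + 5(7) = 45  OK
C10: min(7, 5) = 5  OK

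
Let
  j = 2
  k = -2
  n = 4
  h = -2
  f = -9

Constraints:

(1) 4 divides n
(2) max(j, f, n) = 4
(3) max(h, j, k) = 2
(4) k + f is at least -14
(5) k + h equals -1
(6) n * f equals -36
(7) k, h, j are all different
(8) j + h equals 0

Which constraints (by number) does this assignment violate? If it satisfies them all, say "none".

(1) 4 / 4 = 1, so 4 divides 4  yes
(2) max(2, -9, 4) = 4  yes
(3) max(-2, 2, -2) = 2  yes
(4) k + f = -2 + (-9) = -11; -11 ≥ -14  yes
(5) k + h = -2 + (-2) = -4, not -1  no
(6) n * f = 4 * (-9) = -36  yes
(7) k = h = -2, not all different  no
(8) j + h = 2 + (-2) = 0  yes

Violated: 5, 7.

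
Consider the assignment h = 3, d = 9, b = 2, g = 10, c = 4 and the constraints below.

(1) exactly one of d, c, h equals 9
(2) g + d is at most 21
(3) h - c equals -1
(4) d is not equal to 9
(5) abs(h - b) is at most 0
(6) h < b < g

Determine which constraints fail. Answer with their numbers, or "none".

The assignment fails constraints 4, 5, 6.

(1) d=9, c=4, h=3; 1 of them equals 9  ✓
(2) g + d = 10 + 9 = 19; 19 ≤ 21  ✓
(3) h - c = 3 - 4 = -1  ✓
(4) d = 9, but 9 is required to differ  ✗
(5) abs(3 - 2) = 1; 1 > 0, exceeds bound 0  ✗
(6) values 3, 2, 10; h = 3 is not < b = 2  ✗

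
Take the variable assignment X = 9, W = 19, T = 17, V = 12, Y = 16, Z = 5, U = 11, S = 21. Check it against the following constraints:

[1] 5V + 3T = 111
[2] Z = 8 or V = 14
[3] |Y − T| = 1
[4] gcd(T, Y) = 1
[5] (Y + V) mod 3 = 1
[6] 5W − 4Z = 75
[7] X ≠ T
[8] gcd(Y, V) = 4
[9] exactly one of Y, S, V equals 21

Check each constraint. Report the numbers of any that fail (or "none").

[1] 5V + 3T = 5(12) + 3(17) = 111 — holds.
[2] Z = 5 ≠ 8 and V = 12 ≠ 14; both disjuncts false — fails.
[3] |16 − 17| = 1 — holds.
[4] gcd(17, 16) = 1 — holds.
[5] Y + V = 28; 28 mod 3 = 1 — holds.
[6] 5W − 4Z = 5(19) − 4(5) = 75 — holds.
[7] X = 9, T = 17; distinct — holds.
[8] gcd(16, 12) = 4 — holds.
[9] Y=16, S=21, V=12; 1 of them equals 21 — holds.

Constraint 2 is violated.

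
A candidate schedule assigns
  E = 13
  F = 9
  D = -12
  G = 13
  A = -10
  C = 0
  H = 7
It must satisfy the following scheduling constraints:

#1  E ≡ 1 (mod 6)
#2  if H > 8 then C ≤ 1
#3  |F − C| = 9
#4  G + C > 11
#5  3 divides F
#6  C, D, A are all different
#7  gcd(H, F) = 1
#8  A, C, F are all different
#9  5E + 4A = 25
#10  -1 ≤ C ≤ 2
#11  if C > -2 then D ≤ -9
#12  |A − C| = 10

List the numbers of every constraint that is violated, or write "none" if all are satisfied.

#1 13 mod 6 = 1 — holds.
#2 H = 7, not > 8; antecedent false, conditional vacuously true — holds.
#3 |9 − 0| = 9 — holds.
#4 G + C = 13 + 0 = 13; 13 > 11 — holds.
#5 9 / 3 = 3, so 3 divides 9 — holds.
#6 values 0, -12, -10 are pairwise distinct — holds.
#7 gcd(7, 9) = 1 — holds.
#8 values -10, 0, 9 are pairwise distinct — holds.
#9 5E + 4A = 5(13) + 4(-10) = 25 — holds.
#10 C = 0 lies in [-1, 2] — holds.
#11 C = 0 > -2, so we need D ≤ -9; D = -12 ≤ -9 — holds.
#12 |-10 − 0| = 10 — holds.

None — every constraint holds.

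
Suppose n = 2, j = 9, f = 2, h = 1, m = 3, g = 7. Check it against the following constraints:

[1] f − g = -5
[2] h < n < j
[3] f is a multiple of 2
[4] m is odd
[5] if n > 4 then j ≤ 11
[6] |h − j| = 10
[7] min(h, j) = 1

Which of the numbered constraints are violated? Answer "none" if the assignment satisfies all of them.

Constraint 6 is violated.

[1] f − g = 2 − 7 = -5 — OK.
[2] values 1 < 2 < 9 — OK.
[3] 2 / 2 = 1, so 2 divides 2 — OK.
[4] m = 3 is odd — OK.
[5] n = 2, not > 4; antecedent false, conditional vacuously true — OK.
[6] |1 − 9| = 8, not 10 — violated.
[7] min(1, 9) = 1 — OK.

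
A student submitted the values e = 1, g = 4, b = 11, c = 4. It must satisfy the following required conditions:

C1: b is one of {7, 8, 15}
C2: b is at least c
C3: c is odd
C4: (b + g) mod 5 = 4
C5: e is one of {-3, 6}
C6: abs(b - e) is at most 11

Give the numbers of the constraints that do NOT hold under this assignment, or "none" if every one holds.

C1: b = 11 is not in {7, 8, 15} — fails.
C2: b = 11, c = 4; 11 ≥ 4 — holds.
C3: c = 4 is even — fails.
C4: b + g = 15; 15 mod 5 = 0, not 4 — fails.
C5: e = 1 is not in {-3, 6} — fails.
C6: abs(11 - 1) = 10; 10 ≤ 11 — holds.

Constraints 1, 3, 4, and 5 do not hold.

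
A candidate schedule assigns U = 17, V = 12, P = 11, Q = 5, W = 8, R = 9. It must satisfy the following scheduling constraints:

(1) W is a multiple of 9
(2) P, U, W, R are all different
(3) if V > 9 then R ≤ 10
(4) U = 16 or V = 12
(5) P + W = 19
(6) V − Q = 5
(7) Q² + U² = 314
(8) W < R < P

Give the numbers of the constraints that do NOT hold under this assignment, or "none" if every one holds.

No — constraints 1, 6 are not satisfied.

(1) 8 = 9×0 + 8, so 9 does not divide 8  fails
(2) values 11, 17, 8, 9 are pairwise distinct  holds
(3) V = 12 > 9, so we need R ≤ 10; R = 9 ≤ 10  holds
(4) U = 17 ≠ 16, but V = 12 = 12 (second disjunct)  holds
(5) P + W = 11 + 8 = 19  holds
(6) V − Q = 12 − 5 = 7, not 5  fails
(7) Q² + U² = 5² + 17² = 25 + 289 = 314  holds
(8) values 8 < 9 < 11  holds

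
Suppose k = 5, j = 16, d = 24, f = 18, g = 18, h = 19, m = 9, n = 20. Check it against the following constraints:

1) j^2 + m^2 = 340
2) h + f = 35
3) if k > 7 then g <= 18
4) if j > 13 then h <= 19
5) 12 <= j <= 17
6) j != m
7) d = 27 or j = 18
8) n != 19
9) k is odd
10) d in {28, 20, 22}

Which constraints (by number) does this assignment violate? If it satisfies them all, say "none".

1) j^2 + m^2 = 16^2 + 9^2 = 256 + 81 = 337, not 340 — violated.
2) h + f = 19 + 18 = 37, not 35 — violated.
3) k = 5, not > 7; antecedent false, conditional vacuously true — satisfied.
4) j = 16 > 13, so we need h ≤ 19; h = 19 ≤ 19 — satisfied.
5) j = 16 lies in [12, 17] — satisfied.
6) j = 16, m = 9; distinct — satisfied.
7) d = 24 ≠ 27 and j = 16 ≠ 18; both disjuncts false — violated.
8) n = 20, and 20 ≠ 19 — satisfied.
9) k = 5 is odd — satisfied.
10) d = 24 is not in {28, 20, 22} — violated.

No — constraints 1, 2, 7, 10 are not satisfied.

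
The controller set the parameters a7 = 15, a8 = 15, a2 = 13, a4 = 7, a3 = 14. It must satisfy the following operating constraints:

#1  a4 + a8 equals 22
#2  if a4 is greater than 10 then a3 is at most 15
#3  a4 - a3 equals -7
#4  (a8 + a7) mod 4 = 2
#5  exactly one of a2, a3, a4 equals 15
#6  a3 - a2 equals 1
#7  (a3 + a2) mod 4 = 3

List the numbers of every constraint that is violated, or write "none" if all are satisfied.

#1 a4 + a8 = 7 + 15 = 22 — satisfied.
#2 a4 = 7, not > 10; antecedent false, conditional vacuously true — satisfied.
#3 a4 - a3 = 7 - 14 = -7 — satisfied.
#4 a8 + a7 = 30; 30 mod 4 = 2 — satisfied.
#5 a2=13, a3=14, a4=7; 0 of them equal 15, not exactly one — violated.
#6 a3 - a2 = 14 - 13 = 1 — satisfied.
#7 a3 + a2 = 27; 27 mod 4 = 3 — satisfied.

No — constraint 5 is not satisfied.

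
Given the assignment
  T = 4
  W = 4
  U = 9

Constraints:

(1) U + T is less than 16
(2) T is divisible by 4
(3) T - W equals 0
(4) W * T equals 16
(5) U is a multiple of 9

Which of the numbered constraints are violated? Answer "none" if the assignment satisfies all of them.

(1) U + T = 9 + 4 = 13; 13 < 16  true
(2) 4 / 4 = 1, so 4 divides 4  true
(3) T - W = 4 - 4 = 0  true
(4) W * T = 4 * 4 = 16  true
(5) 9 / 9 = 1, so 9 divides 9  true

None — every constraint holds.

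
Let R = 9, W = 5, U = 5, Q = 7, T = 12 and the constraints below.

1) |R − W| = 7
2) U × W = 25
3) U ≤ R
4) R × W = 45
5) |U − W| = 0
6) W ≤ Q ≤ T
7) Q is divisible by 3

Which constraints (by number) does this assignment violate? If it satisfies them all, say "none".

The assignment fails constraints 1, 7.

1) |9 − 5| = 4, not 7  no
2) U × W = 5 × 5 = 25  yes
3) U = 5, R = 9; 5 ≤ 9  yes
4) R × W = 9 × 5 = 45  yes
5) |5 − 5| = 0  yes
6) values 5 ≤ 7 ≤ 12  yes
7) 7 = 3×2 + 1, so 3 does not divide 7  no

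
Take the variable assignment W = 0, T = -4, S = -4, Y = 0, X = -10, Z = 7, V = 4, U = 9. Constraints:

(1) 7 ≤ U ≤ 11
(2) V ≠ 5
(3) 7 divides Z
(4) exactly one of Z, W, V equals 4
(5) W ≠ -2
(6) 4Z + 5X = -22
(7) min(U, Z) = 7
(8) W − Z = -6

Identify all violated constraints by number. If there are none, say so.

(1) U = 9 lies in [7, 11]  holds
(2) V = 4, and 4 ≠ 5  holds
(3) 7 / 7 = 1, so 7 divides 7  holds
(4) Z=7, W=0, V=4; 1 of them equals 4  holds
(5) W = 0, and 0 ≠ -2  holds
(6) 4Z + 5X = 4(7) + 5(-10) = -22  holds
(7) min(9, 7) = 7  holds
(8) W − Z = 0 − 7 = -7, not -6  fails

The assignment fails constraint 8.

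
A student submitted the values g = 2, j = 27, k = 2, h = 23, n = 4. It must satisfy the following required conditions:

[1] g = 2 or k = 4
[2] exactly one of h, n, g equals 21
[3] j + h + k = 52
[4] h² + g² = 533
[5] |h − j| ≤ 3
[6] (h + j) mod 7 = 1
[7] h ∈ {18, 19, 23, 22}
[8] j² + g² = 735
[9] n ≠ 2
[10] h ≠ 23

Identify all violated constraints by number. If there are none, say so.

Constraints 2, 5, 8, and 10 are violated.

[1] g = 2 = 2 (first disjunct) — holds.
[2] h=23, n=4, g=2; 0 of them equal 21, not exactly one — does not hold.
[3] j + h + k = 27 + 23 + 2 = 52 — holds.
[4] h² + g² = 23² + 2² = 529 + 4 = 533 — holds.
[5] |23 − 27| = 4; 4 > 3, exceeds bound 3 — does not hold.
[6] h + j = 50; 50 mod 7 = 1 — holds.
[7] h = 23 is in {18, 19, 23, 22} — holds.
[8] j² + g² = 27² + 2² = 729 + 4 = 733, not 735 — does not hold.
[9] n = 4, and 4 ≠ 2 — holds.
[10] h = 23, but 23 is required to differ — does not hold.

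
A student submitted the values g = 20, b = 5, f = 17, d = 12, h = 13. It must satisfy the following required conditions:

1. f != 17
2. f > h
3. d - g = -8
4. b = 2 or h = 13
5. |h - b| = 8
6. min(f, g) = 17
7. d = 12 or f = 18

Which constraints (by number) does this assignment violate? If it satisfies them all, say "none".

The assignment fails constraint 1.

1. f = 17, but 17 is required to differ — does not hold.
2. f = 17, h = 13; 17 > 13 — holds.
3. d - g = 12 - 20 = -8 — holds.
4. b = 5 ≠ 2, but h = 13 = 13 (second disjunct) — holds.
5. |13 - 5| = 8 — holds.
6. min(17, 20) = 17 — holds.
7. d = 12 = 12 (first disjunct) — holds.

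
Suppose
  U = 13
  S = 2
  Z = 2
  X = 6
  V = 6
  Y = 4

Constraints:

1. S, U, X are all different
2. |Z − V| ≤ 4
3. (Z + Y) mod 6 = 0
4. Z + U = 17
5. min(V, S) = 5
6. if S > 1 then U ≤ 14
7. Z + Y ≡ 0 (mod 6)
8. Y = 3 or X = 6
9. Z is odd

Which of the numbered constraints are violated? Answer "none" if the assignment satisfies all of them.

1. values 2, 13, 6 are pairwise distinct  yes
2. |2 − 6| = 4; 4 ≤ 4  yes
3. Z + Y = 6; 6 mod 6 = 0  yes
4. Z + U = 2 + 13 = 15, not 17  no
5. min(6, 2) = 2, not 5  no
6. S = 2 > 1, so we need U ≤ 14; U = 13 ≤ 14  yes
7. Z + Y = 6; 6 mod 6 = 0  yes
8. Y = 4 ≠ 3, but X = 6 = 6 (second disjunct)  yes
9. Z = 2 is even  no

No — constraints 4, 5, 9 are not satisfied.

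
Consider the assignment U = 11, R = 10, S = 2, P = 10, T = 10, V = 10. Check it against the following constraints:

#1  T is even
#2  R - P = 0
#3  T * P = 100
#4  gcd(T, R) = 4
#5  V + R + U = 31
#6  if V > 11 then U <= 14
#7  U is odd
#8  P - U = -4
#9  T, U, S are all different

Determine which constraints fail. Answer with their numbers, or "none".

#1 T = 10 is even — holds.
#2 R - P = 10 - 10 = 0 — holds.
#3 T * P = 10 * 10 = 100 — holds.
#4 gcd(10, 10) = 10, not 4 — does not hold.
#5 V + R + U = 10 + 10 + 11 = 31 — holds.
#6 V = 10, not > 11; antecedent false, conditional vacuously true — holds.
#7 U = 11 is odd — holds.
#8 P - U = 10 - 11 = -1, not -4 — does not hold.
#9 values 10, 11, 2 are pairwise distinct — holds.

Constraints 4, 8 do not hold.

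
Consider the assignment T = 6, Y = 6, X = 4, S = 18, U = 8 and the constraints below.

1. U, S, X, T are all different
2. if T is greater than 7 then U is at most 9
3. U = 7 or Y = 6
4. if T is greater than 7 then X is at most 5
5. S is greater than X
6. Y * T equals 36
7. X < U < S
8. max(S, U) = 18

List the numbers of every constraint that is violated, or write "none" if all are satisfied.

The assignment satisfies every constraint.

1. values 8, 18, 4, 6 are pairwise distinct  yes
2. T = 6, not > 7; antecedent false, conditional vacuously true  yes
3. U = 8 ≠ 7, but Y = 6 = 6 (second disjunct)  yes
4. T = 6, not > 7; antecedent false, conditional vacuously true  yes
5. S = 18, X = 4; 18 > 4  yes
6. Y * T = 6 * 6 = 36  yes
7. values 4 < 8 < 18  yes
8. max(18, 8) = 18  yes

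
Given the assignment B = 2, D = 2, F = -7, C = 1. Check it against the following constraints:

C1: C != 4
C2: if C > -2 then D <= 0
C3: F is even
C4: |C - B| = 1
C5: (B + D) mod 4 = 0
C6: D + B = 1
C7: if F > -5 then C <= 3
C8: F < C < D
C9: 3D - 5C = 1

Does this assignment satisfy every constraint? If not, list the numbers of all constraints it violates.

Violated: 2, 3, and 6.

C1: C = 1, and 1 ≠ 4  ✓
C2: C = 1 > -2, so we need D ≤ 0; but D = 2 > 0  ✗
C3: F = -7 is odd  ✗
C4: |1 - 2| = 1  ✓
C5: B + D = 4; 4 mod 4 = 0  ✓
C6: D + B = 2 + 2 = 4, not 1  ✗
C7: F = -7, not > -5; antecedent false, conditional vacuously true  ✓
C8: values -7 < 1 < 2  ✓
C9: 3D - 5C = 3(2) - 5(1) = 1  ✓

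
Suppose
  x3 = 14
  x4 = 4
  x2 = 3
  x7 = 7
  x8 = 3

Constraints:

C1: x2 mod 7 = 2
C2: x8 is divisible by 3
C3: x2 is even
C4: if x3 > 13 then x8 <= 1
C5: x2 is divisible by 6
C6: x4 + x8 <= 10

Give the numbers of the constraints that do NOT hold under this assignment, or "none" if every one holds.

The assignment fails constraints 1, 3, 4, and 5.

C1: 3 mod 7 = 3, not 2 — violated.
C2: 3 / 3 = 1, so 3 divides 3 — satisfied.
C3: x2 = 3 is odd — violated.
C4: x3 = 14 > 13, so we need x8 ≤ 1; but x8 = 3 > 1 — violated.
C5: 3 = 6*0 + 3, so 6 does not divide 3 — violated.
C6: x4 + x8 = 4 + 3 = 7; 7 ≤ 10 — satisfied.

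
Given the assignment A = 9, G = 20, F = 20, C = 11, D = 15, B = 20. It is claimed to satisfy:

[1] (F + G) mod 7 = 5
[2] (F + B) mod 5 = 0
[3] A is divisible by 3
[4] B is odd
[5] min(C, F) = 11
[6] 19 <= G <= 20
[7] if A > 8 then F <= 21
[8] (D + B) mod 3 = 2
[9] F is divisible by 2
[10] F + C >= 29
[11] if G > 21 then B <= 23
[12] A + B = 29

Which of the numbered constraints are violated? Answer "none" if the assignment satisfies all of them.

Constraint 4 is violated.

[1] F + G = 40; 40 mod 7 = 5 — holds.
[2] F + B = 40; 40 mod 5 = 0 — holds.
[3] 9 / 3 = 3, so 3 divides 9 — holds.
[4] B = 20 is even — does not hold.
[5] min(11, 20) = 11 — holds.
[6] G = 20 lies in [19, 20] — holds.
[7] A = 9 > 8, so we need F ≤ 21; F = 20 ≤ 21 — holds.
[8] D + B = 35; 35 mod 3 = 2 — holds.
[9] 20 / 2 = 10, so 2 divides 20 — holds.
[10] F + C = 20 + 11 = 31; 31 ≥ 29 — holds.
[11] G = 20, not > 21; antecedent false, conditional vacuously true — holds.
[12] A + B = 9 + 20 = 29 — holds.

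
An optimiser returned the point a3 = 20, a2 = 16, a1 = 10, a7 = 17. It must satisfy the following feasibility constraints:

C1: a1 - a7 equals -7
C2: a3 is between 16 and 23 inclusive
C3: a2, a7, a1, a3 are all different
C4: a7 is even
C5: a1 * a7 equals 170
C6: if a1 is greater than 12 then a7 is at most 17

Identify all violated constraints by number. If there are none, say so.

C1: a1 - a7 = 10 - 17 = -7  OK
C2: a3 = 20 lies in [16, 23]  OK
C3: values 16, 17, 10, 20 are pairwise distinct  OK
C4: a7 = 17 is odd  FAIL
C5: a1 * a7 = 10 * 17 = 170  OK
C6: a1 = 10, not > 12; antecedent false, conditional vacuously true  OK

Constraint 4 is violated.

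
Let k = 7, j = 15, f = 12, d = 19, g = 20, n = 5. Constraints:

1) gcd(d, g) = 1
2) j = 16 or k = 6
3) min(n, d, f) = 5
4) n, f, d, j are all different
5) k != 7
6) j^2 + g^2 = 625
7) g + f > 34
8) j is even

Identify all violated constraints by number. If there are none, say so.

1) gcd(19, 20) = 1  ✔
2) j = 15 ≠ 16 and k = 7 ≠ 6; both disjuncts false  ✘
3) min(5, 19, 12) = 5  ✔
4) values 5, 12, 19, 15 are pairwise distinct  ✔
5) k = 7, but 7 is required to differ  ✘
6) j^2 + g^2 = 15^2 + 20^2 = 225 + 400 = 625  ✔
7) g + f = 20 + 12 = 32; 32 ≤ 34, bound 34 not met  ✘
8) j = 15 is odd  ✘

No — constraints 2, 5, 7, 8 are not satisfied.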